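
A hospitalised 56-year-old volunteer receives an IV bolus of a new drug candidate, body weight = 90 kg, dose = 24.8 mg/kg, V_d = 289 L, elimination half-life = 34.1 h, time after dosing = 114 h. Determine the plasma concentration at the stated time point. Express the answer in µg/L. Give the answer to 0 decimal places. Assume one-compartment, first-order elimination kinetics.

761 µg/L

Total dose = 24.8 × 90 = 2232 mg
C₀ = Dose / Vd = 2232 / 289 = 7.723 mg/L
k = ln2 / t½ = 0.693147 / 34.1 = 0.02033 h⁻¹
C = C₀ · e^(−k·t) = 7.723 × e^(−0.02033 × 114)
  = 7.723 × 0.09851 = 0.7608 mg/L
Convert: 0.7608 mg/L × 1000 = 760.8 µg/L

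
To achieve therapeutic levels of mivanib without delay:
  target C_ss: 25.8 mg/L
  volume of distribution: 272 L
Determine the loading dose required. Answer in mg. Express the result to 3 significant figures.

7020 mg

LD = Css × Vd = 25.8 × 272 = 7018 mg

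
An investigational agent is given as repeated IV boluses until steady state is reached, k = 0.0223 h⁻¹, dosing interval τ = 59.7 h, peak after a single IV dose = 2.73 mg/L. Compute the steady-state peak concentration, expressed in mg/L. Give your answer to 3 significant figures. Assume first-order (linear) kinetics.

e^(−kτ) = e^(−0.02230 × 59.7) = 0.2641
Accumulation ratio R = 1 / (1 − e^(−kτ)) = 1 / (1 − 0.2641) = 1.359
Steady-state peak = C₀ × R = 2.73 × 1.359 = 3.710 mg/L

3.71 mg/L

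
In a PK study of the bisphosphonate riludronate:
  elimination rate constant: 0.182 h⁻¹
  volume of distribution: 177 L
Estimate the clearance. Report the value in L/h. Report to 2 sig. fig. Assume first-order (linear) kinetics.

32 L/h

CL = k × Vd = 0.182 × 177 = 32.21 L/h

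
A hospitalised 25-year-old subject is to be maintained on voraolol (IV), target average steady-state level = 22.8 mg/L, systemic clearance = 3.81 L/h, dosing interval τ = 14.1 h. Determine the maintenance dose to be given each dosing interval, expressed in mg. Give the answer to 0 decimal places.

At steady state, Dose/τ = Css × CL.
Dose = Css × CL × τ = 22.8 × 3.810 × 14.1 = 1225 mg

1225 mg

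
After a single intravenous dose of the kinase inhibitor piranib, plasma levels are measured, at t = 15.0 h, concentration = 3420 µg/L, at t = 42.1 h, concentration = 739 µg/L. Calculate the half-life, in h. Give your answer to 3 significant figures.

12.3 h

k = ln(C₁/C₂) / (t₂ − t₁) = ln(3420/739) / (42.1 − 15.0)
  = 1.532 / 27.10 = 0.05653 h⁻¹
t½ = ln2 / k = 0.693147 / 0.05653 = 12.26 h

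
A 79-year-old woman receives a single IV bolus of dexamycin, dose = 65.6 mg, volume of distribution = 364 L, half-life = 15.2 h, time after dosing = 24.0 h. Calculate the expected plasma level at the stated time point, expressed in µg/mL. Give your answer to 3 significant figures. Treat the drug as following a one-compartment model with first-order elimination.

C₀ = Dose / Vd = 65.60 / 364 = 0.1802 mg/L
k = ln2 / t½ = 0.693147 / 15.2 = 0.04560 h⁻¹
C = C₀ · e^(−k·t) = 0.1802 × e^(−0.04560 × 24.0)
  = 0.1802 × 0.3347 = 0.06031 mg/L
(0.06031 mg/L = 0.06031 µg/mL)

0.0603 µg/mL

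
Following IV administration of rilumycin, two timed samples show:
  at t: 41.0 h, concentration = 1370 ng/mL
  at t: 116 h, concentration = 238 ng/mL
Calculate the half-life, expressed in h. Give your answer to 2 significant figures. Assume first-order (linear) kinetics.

k = ln(C₁/C₂) / (t₂ − t₁) = ln(1370/238) / (116 − 41.0)
  = 1.750 / 75.00 = 0.02333 h⁻¹
t½ = ln2 / k = 0.693147 / 0.02333 = 29.71 h

30 h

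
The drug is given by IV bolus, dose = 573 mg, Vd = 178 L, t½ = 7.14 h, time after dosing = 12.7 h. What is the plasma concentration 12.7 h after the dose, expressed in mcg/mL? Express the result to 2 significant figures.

0.94 mcg/mL

C₀ = Dose / Vd = 573.0 / 178 = 3.219 mg/L
k = ln2 / t½ = 0.693147 / 7.14 = 0.09708 h⁻¹
C = C₀ · e^(−k·t) = 3.219 × e^(−0.09708 × 12.7)
  = 3.219 × 0.2914 = 0.9380 mg/L
(0.9380 mg/L = 0.9380 mcg/mL)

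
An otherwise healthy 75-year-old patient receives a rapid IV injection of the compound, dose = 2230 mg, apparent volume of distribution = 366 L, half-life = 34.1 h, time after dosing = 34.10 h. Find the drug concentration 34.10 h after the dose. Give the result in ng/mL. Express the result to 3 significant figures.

C₀ = Dose / Vd = 2230 / 366 = 6.093 mg/L
k = ln2 / t½ = 0.693147 / 34.1 = 0.02033 h⁻¹
t / t½ = 34.10 / 34.1 = 1 half-lives
C = C₀ × (1/2)^1 = 6.093 × 0.5000 = 3.047 mg/L
Convert: 3.047 mg/L × 1000 = 3047 ng/mL

3050 ng/mL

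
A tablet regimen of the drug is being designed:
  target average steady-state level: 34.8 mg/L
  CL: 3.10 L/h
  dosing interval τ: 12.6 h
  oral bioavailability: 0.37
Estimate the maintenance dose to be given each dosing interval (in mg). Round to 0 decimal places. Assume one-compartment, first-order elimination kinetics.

At steady state, F × (Dose/τ) = Css × CL.
Dose = Css × CL × τ / F = 34.8 × 3.100 × 12.6 / 0.37 = 3674 mg

3674 mg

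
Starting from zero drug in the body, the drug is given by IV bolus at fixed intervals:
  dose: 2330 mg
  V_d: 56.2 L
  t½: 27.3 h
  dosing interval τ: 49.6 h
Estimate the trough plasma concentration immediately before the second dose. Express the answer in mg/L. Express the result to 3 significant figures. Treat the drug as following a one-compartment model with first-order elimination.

C₀ per dose = Dose / Vd = 2330 / 56.2 = 41.46 mg/L
k = ln2 / t½ = 0.693147 / 27.3 = 0.02539 h⁻¹
Fraction remaining after one interval: r = e^(−kτ) = e^(−0.02539 × 49.6) = 0.2838
Before dose 2, 1 dose has been given (aged 1τ).
C_trough = C₀ × r = 41.46 × 0.2838 = 11.77 mg/L

11.8 mg/L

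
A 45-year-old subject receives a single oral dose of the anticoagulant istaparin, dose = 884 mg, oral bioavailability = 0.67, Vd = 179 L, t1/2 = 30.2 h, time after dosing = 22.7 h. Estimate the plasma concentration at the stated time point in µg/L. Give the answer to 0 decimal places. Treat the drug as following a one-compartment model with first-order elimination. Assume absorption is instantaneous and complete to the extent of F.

Amount reaching circulation = F × Dose = 0.67 × 884.0 = 592.3 mg
C₀ = F·Dose / Vd = 592.3 / 179 = 3.309 mg/L
k = ln2 / t½ = 0.693147 / 30.2 = 0.02295 h⁻¹
C = C₀ · e^(−k·t) = 3.309 × e^(−0.02295 × 22.7)
  = 3.309 × 0.5939 = 1.965 mg/L
Convert: 1.965 mg/L × 1000 = 1965 µg/L

1965 µg/L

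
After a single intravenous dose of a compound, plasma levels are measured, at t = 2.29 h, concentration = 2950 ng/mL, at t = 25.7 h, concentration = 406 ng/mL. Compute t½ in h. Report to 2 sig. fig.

k = ln(C₁/C₂) / (t₂ − t₁) = ln(2950/406) / (25.7 − 2.29)
  = 1.983 / 23.41 = 0.08471 h⁻¹
t½ = ln2 / k = 0.693147 / 0.08471 = 8.183 h

8.2 h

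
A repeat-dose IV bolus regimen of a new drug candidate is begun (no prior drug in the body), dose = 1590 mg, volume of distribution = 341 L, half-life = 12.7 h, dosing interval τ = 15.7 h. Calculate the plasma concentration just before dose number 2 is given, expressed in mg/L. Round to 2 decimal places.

C₀ per dose = Dose / Vd = 1590 / 341 = 4.663 mg/L
k = ln2 / t½ = 0.693147 / 12.7 = 0.05458 h⁻¹
Fraction remaining after one interval: r = e^(−kτ) = e^(−0.05458 × 15.7) = 0.4245
Before dose 2, 1 dose has been given (aged 1τ).
C_trough = C₀ × r = 4.663 × 0.4245 = 1.979 mg/L

1.98 mg/L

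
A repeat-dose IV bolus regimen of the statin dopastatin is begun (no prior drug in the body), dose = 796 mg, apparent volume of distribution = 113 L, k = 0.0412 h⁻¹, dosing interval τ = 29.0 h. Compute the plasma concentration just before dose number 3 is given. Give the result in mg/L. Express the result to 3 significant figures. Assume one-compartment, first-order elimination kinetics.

C₀ per dose = Dose / Vd = 796 / 113 = 7.044 mg/L
Fraction remaining after one interval: r = e^(−kτ) = e^(−0.04120 × 29.0) = 0.3028
Before dose 3, 2 doses have been given (aged 1τ, 2τ).
C_trough = C₀ × (r + r²) = 7.044 × (0.3028 + 0.09169) = 2.779 mg/L

2.78 mg/L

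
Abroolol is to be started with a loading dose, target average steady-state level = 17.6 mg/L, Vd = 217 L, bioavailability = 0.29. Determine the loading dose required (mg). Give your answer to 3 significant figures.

13200 mg

LD = Css × Vd / F = 17.6 × 217 / 0.29 = 13170 mg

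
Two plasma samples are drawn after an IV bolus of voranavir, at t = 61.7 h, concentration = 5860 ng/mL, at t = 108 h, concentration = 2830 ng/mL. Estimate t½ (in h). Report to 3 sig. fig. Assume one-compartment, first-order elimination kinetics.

k = ln(C₁/C₂) / (t₂ − t₁) = ln(5860/2830) / (108 − 61.7)
  = 0.7279 / 46.30 = 0.01572 h⁻¹
t½ = ln2 / k = 0.693147 / 0.01572 = 44.09 h

44.1 h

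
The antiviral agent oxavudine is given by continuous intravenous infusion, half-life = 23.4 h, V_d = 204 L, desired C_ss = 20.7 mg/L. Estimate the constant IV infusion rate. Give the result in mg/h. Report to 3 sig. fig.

125 mg/h

k = ln2 / t½ = 0.693147 / 23.4 = 0.02962 h⁻¹
CL = k × Vd = 0.02962 × 204 = 6.042 L/h
At steady state, infusion rate R₀ = Css × CL = 20.7 × 6.042 = 125.1 mg/h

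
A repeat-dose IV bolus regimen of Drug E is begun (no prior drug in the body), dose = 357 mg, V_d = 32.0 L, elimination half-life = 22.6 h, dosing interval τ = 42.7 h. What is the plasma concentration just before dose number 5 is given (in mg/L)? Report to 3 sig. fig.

4.10 mg/L

C₀ per dose = Dose / Vd = 357 / 32.0 = 11.16 mg/L
k = ln2 / t½ = 0.693147 / 22.6 = 0.03067 h⁻¹
Fraction remaining after one interval: r = e^(−kτ) = e^(−0.03067 × 42.7) = 0.2699
Before dose 5, 4 doses have been given (aged 1τ, 2τ, 3τ, 4τ).
C_trough = C₀ × (r + r² + … + r^4) = C₀ × r(1−r^4)/(1−r)
        = 11.16 × 0.2699 × (1 − 0.005307) / (1 − 0.2699) = 4.104 mg/L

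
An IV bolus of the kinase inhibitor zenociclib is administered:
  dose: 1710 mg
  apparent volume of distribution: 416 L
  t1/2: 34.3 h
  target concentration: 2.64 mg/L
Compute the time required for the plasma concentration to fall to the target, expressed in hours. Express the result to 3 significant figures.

21.9 h

C₀ = Dose / Vd = 1710 / 416 = 4.111 mg/L
k = ln2 / t½ = 0.693147 / 34.3 = 0.02021 h⁻¹
t = ln(C₀ / C) / k = ln(4.111 / 2.64) / 0.02021
  = ln(1.557) / 0.02021 = 0.4428 / 0.02021 = 21.91 h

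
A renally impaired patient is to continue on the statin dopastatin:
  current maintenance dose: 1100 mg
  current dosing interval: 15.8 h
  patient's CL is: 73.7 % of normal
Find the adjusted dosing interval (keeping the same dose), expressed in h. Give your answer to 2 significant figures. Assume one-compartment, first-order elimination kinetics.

To keep the same average steady-state level, dosing rate must scale with clearance.
CL ratio = 73.7 / 100 = 0.7370
New interval (same dose) = 15.8 / 0.7370 = 21.44 h

21 h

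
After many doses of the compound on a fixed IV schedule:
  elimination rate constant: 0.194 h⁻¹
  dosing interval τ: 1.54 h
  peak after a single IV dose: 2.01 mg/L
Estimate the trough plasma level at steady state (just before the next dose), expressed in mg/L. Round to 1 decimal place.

5.8 mg/L

e^(−kτ) = e^(−0.1940 × 1.54) = 0.7417
Accumulation ratio R = 1 / (1 − e^(−kτ)) = 1 / (1 − 0.7417) = 3.871
Steady-state trough = C₀ × R × e^(−kτ) = 2.01 × 3.871 × 0.7417 = 5.771 mg/L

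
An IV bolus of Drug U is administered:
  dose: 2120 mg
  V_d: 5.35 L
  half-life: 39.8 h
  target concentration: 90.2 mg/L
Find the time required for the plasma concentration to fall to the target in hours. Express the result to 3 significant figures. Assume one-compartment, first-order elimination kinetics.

85.0 h

C₀ = Dose / Vd = 2120 / 5.35 = 396.3 mg/L
k = ln2 / t½ = 0.693147 / 39.8 = 0.01742 h⁻¹
t = ln(C₀ / C) / k = ln(396.3 / 90.2) / 0.01742
  = ln(4.394) / 0.01742 = 1.480 / 0.01742 = 84.96 h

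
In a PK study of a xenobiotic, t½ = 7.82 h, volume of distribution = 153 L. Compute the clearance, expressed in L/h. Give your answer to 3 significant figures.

k = ln2 / t½ = 0.693147 / 7.82 = 0.08864 h⁻¹
CL = k × Vd = 0.08864 × 153 = 13.56 L/h

13.6 L/h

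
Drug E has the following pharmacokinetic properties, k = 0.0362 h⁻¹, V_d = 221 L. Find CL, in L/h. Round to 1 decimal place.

CL = k × Vd = 0.0362 × 221 = 8.000 L/h

8.0 L/h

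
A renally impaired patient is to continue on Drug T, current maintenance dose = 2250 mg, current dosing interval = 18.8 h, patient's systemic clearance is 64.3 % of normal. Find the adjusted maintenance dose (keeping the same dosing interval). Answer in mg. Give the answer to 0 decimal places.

To keep the same average steady-state level, dosing rate must scale with clearance.
CL ratio = 64.3 / 100 = 0.6430
New dose (same interval) = 2250 × 0.6430 = 1447 mg

1447 mg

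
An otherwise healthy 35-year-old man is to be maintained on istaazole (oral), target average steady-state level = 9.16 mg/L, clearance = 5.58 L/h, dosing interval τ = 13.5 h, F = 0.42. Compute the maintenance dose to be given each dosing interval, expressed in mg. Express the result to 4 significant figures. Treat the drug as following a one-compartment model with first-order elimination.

1643 mg

At steady state, F × (Dose/τ) = Css × CL.
Dose = Css × CL × τ / F = 9.16 × 5.580 × 13.5 / 0.42 = 1643 mg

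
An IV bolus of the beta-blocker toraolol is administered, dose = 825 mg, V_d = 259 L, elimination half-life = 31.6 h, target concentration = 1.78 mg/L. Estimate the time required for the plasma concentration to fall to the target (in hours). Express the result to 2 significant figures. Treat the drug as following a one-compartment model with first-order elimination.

C₀ = Dose / Vd = 825.0 / 259 = 3.185 mg/L
k = ln2 / t½ = 0.693147 / 31.6 = 0.02194 h⁻¹
t = ln(C₀ / C) / k = ln(3.185 / 1.78) / 0.02194
  = ln(1.789) / 0.02194 = 0.5817 / 0.02194 = 26.51 h

27 h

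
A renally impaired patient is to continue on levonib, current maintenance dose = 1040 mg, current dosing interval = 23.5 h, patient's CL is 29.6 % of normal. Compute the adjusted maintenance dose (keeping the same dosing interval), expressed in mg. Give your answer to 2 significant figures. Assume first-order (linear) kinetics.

310 mg

To keep the same average steady-state level, dosing rate must scale with clearance.
CL ratio = 29.6 / 100 = 0.2960
New dose (same interval) = 1040 × 0.2960 = 307.8 mg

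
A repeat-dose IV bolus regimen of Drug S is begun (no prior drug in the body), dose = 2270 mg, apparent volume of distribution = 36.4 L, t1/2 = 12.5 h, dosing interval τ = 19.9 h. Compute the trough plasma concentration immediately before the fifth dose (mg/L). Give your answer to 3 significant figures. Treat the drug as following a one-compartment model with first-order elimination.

C₀ per dose = Dose / Vd = 2270 / 36.4 = 62.36 mg/L
k = ln2 / t½ = 0.693147 / 12.5 = 0.05545 h⁻¹
Fraction remaining after one interval: r = e^(−kτ) = e^(−0.05545 × 19.9) = 0.3317
Before dose 5, 4 doses have been given (aged 1τ, 2τ, 3τ, 4τ).
C_trough = C₀ × (r + r² + … + r^4) = C₀ × r(1−r^4)/(1−r)
        = 62.36 × 0.3317 × (1 − 0.01211) / (1 − 0.3317) = 30.58 mg/L

30.6 mg/L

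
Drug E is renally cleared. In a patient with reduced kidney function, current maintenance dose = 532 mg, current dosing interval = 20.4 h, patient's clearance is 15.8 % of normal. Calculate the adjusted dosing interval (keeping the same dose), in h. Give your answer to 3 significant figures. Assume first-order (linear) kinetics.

To keep the same average steady-state level, dosing rate must scale with clearance.
CL ratio = 15.8 / 100 = 0.1580
New interval (same dose) = 20.4 / 0.1580 = 129.1 h

129 h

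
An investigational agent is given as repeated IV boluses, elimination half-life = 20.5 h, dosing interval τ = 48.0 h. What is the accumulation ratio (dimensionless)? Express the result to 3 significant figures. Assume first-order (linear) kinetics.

k = ln2 / t½ = 0.693147 / 20.5 = 0.03381 h⁻¹
e^(−kτ) = e^(−0.03381 × 48.0) = 0.1973
Accumulation ratio R = 1 / (1 − e^(−kτ)) = 1 / (1 − 0.1973) = 1.246

1.25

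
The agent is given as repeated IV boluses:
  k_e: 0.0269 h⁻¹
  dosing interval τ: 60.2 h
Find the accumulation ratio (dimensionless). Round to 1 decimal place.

1.2

e^(−kτ) = e^(−0.02690 × 60.2) = 0.1980
Accumulation ratio R = 1 / (1 − e^(−kτ)) = 1 / (1 − 0.1980) = 1.247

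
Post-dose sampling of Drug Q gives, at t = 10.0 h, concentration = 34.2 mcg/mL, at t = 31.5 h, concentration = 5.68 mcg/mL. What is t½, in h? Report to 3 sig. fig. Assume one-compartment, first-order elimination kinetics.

8.30 h

k = ln(C₁/C₂) / (t₂ − t₁) = ln(34.2/5.68) / (31.5 − 10.0)
  = 1.795 / 21.50 = 0.08349 h⁻¹
t½ = ln2 / k = 0.693147 / 0.08349 = 8.302 h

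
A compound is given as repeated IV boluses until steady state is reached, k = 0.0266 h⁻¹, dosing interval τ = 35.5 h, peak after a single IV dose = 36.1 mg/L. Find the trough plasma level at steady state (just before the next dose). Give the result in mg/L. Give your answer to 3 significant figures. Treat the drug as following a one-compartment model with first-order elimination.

e^(−kτ) = e^(−0.02660 × 35.5) = 0.3890
Accumulation ratio R = 1 / (1 − e^(−kτ)) = 1 / (1 − 0.3890) = 1.637
Steady-state trough = C₀ × R × e^(−kτ) = 36.1 × 1.637 × 0.3890 = 22.99 mg/L

23.0 mg/L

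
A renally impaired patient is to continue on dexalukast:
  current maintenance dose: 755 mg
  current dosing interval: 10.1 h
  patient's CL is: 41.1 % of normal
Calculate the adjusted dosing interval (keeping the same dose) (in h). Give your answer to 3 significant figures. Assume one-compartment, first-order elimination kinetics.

24.6 h

To keep the same average steady-state level, dosing rate must scale with clearance.
CL ratio = 41.1 / 100 = 0.4110
New interval (same dose) = 10.1 / 0.4110 = 24.57 h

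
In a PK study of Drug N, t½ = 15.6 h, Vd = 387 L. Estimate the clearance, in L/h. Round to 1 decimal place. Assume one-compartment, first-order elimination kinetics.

17.2 L/h

k = ln2 / t½ = 0.693147 / 15.6 = 0.04443 h⁻¹
CL = k × Vd = 0.04443 × 387 = 17.19 L/h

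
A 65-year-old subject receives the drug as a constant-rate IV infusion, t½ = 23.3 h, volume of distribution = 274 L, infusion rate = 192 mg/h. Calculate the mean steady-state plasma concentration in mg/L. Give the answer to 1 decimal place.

k = ln2 / t½ = 0.693147 / 23.3 = 0.02975 h⁻¹
CL = k × Vd = 0.02975 × 274 = 8.152 L/h
At steady state Css = R₀ / CL = 192 / 8.152 = 23.55 mg/L

23.6 mg/L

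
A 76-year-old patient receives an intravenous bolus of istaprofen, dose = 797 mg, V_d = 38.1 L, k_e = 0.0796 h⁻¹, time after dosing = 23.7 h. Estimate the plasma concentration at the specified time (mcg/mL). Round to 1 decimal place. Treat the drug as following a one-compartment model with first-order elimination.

3.2 mcg/mL

C₀ = Dose / Vd = 797.0 / 38.1 = 20.92 mg/L
C = C₀ · e^(−k·t) = 20.92 × e^(−0.07960 × 23.7)
  = 20.92 × 0.1516 = 3.171 mg/L
(3.171 mg/L = 3.171 mcg/mL)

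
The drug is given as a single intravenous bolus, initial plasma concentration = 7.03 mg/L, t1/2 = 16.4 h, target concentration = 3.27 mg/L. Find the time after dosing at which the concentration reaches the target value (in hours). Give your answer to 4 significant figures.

18.11 h

k = ln2 / t½ = 0.693147 / 16.4 = 0.04227 h⁻¹
t = ln(C₀ / C) / k = ln(7.030 / 3.27) / 0.04227
  = ln(2.150) / 0.04227 = 0.7655 / 0.04227 = 18.11 h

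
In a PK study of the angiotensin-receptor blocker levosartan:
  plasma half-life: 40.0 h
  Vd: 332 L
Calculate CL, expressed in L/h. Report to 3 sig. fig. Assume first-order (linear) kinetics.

k = ln2 / t½ = 0.693147 / 40.0 = 0.01733 h⁻¹
CL = k × Vd = 0.01733 × 332 = 5.754 L/h

5.75 L/h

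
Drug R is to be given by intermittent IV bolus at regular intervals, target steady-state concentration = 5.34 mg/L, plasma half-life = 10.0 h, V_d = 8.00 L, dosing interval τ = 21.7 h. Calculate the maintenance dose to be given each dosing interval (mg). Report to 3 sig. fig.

k = ln2 / t½ = 0.693147 / 10.0 = 0.06931 h⁻¹
CL = k × Vd = 0.06931 × 8.00 = 0.5545 L/h
At steady state, Dose/τ = Css × CL.
Dose = Css × CL × τ = 5.34 × 0.5545 × 21.7 = 64.25 mg

64.3 mg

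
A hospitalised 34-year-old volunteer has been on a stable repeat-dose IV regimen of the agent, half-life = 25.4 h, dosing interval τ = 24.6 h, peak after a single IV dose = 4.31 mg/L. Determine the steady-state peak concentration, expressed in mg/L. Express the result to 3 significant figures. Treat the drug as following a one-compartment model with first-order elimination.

8.81 mg/L

k = ln2 / t½ = 0.693147 / 25.4 = 0.02729 h⁻¹
e^(−kτ) = e^(−0.02729 × 24.6) = 0.5110
Accumulation ratio R = 1 / (1 − e^(−kτ)) = 1 / (1 − 0.5110) = 2.045
Steady-state peak = C₀ × R = 4.31 × 2.045 = 8.814 mg/L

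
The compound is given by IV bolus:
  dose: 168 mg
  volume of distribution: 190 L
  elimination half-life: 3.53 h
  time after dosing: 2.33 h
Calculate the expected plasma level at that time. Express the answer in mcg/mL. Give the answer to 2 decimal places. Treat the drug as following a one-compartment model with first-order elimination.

0.56 mcg/mL

C₀ = Dose / Vd = 168.0 / 190 = 0.8842 mg/L
k = ln2 / t½ = 0.693147 / 3.53 = 0.1964 h⁻¹
C = C₀ · e^(−k·t) = 0.8842 × e^(−0.1964 × 2.33)
  = 0.8842 × 0.6328 = 0.5595 mg/L
(0.5595 mg/L = 0.5595 mcg/mL)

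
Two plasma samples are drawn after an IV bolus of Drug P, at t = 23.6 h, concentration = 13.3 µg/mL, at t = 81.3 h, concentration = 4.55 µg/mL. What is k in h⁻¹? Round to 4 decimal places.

k = ln(C₁/C₂) / (t₂ − t₁) = ln(13.3/4.55) / (81.3 − 23.6)
  = 1.073 / 57.70 = 0.01860 h⁻¹

0.0186 h⁻¹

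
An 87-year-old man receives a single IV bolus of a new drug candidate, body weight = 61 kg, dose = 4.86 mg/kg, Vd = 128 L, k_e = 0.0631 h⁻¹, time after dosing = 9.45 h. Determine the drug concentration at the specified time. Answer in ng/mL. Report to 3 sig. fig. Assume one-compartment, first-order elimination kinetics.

Total dose = 4.86 × 61 = 296.5 mg
C₀ = Dose / Vd = 296.5 / 128 = 2.316 mg/L
C = C₀ · e^(−k·t) = 2.316 × e^(−0.06310 × 9.45)
  = 2.316 × 0.5508 = 1.276 mg/L
Convert: 1.276 mg/L × 1000 = 1276 ng/mL

1280 ng/mL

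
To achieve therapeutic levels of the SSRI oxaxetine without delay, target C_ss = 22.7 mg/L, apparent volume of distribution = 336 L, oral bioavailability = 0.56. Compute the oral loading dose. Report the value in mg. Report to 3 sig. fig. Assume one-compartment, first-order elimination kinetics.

LD = Css × Vd / F = 22.7 × 336 / 0.56 = 13620 mg

13600 mg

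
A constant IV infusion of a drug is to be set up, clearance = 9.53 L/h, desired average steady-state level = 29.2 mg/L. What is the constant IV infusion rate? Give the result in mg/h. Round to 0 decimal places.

At steady state, infusion rate R₀ = Css × CL = 29.2 × 9.530 = 278.3 mg/h

278 mg/h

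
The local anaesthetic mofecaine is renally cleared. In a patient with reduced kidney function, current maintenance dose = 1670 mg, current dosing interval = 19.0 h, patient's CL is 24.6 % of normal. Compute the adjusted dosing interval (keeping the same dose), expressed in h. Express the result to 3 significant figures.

To keep the same average steady-state level, dosing rate must scale with clearance.
CL ratio = 24.6 / 100 = 0.2460
New interval (same dose) = 19.0 / 0.2460 = 77.24 h

77.2 h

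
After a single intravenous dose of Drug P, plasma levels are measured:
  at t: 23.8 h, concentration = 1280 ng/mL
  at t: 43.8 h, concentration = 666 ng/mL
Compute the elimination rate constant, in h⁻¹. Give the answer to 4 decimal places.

k = ln(C₁/C₂) / (t₂ − t₁) = ln(1280/666) / (43.8 − 23.8)
  = 0.6533 / 20.00 = 0.03267 h⁻¹

0.0327 h⁻¹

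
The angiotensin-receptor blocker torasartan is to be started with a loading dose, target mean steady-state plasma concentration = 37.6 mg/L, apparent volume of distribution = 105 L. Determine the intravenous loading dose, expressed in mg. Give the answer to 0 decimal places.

3948 mg

LD = Css × Vd = 37.6 × 105 = 3948 mg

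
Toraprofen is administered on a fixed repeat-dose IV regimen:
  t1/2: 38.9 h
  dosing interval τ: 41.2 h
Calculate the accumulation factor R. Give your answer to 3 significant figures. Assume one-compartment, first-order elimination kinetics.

k = ln2 / t½ = 0.693147 / 38.9 = 0.01782 h⁻¹
e^(−kτ) = e^(−0.01782 × 41.2) = 0.4799
Accumulation ratio R = 1 / (1 − e^(−kτ)) = 1 / (1 − 0.4799) = 1.923

1.92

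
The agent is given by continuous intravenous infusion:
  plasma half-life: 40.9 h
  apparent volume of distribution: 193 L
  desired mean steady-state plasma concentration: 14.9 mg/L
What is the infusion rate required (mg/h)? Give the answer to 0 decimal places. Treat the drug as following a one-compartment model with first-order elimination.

49 mg/h

k = ln2 / t½ = 0.693147 / 40.9 = 0.01695 h⁻¹
CL = k × Vd = 0.01695 × 193 = 3.271 L/h
At steady state, infusion rate R₀ = Css × CL = 14.9 × 3.271 = 48.74 mg/h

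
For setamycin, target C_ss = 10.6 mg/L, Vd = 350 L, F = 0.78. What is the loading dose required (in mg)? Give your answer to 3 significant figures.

4760 mg

LD = Css × Vd / F = 10.6 × 350 / 0.78 = 4756 mg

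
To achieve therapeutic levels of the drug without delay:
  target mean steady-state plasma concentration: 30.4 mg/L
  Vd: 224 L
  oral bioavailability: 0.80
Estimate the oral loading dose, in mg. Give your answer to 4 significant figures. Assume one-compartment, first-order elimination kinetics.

8512 mg

LD = Css × Vd / F = 30.4 × 224 / 0.80 = 8512 mg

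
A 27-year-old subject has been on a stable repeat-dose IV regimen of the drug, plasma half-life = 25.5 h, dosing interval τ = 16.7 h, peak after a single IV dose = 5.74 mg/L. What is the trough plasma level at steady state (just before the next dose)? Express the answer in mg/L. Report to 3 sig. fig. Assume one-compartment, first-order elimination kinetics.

k = ln2 / t½ = 0.693147 / 25.5 = 0.02718 h⁻¹
e^(−kτ) = e^(−0.02718 × 16.7) = 0.6351
Accumulation ratio R = 1 / (1 − e^(−kτ)) = 1 / (1 − 0.6351) = 2.740
Steady-state trough = C₀ × R × e^(−kτ) = 5.74 × 2.740 × 0.6351 = 9.989 mg/L

9.99 mg/L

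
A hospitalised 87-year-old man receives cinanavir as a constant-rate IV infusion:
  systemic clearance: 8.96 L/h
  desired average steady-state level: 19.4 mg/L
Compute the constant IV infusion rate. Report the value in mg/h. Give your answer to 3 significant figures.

At steady state, infusion rate R₀ = Css × CL = 19.4 × 8.960 = 173.8 mg/h

174 mg/h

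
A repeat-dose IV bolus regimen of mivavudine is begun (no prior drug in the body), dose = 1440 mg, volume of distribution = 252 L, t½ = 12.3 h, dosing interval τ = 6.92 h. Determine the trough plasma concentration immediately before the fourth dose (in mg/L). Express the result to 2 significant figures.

8.3 mg/L

C₀ per dose = Dose / Vd = 1440 / 252 = 5.714 mg/L
k = ln2 / t½ = 0.693147 / 12.3 = 0.05635 h⁻¹
Fraction remaining after one interval: r = e^(−kτ) = e^(−0.05635 × 6.92) = 0.6771
Before dose 4, 3 doses have been given (aged 1τ, 2τ, 3τ).
C_trough = C₀ × (r + r² + … + r^3) = C₀ × r(1−r^3)/(1−r)
        = 5.714 × 0.6771 × (1 − 0.3104) / (1 − 0.6771) = 8.263 mg/L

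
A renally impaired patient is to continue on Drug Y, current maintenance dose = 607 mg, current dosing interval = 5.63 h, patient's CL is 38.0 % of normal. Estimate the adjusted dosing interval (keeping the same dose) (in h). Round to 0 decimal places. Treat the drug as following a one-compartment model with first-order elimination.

15 h

To keep the same average steady-state level, dosing rate must scale with clearance.
CL ratio = 38.0 / 100 = 0.3800
New interval (same dose) = 5.63 / 0.3800 = 14.82 h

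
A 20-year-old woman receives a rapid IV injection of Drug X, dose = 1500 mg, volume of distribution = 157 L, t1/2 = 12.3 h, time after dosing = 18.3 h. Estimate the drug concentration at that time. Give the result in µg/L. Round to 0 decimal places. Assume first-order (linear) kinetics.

3407 µg/L

C₀ = Dose / Vd = 1500 / 157 = 9.554 mg/L
k = ln2 / t½ = 0.693147 / 12.3 = 0.05635 h⁻¹
C = C₀ · e^(−k·t) = 9.554 × e^(−0.05635 × 18.3)
  = 9.554 × 0.3566 = 3.407 mg/L
Convert: 3.407 mg/L × 1000 = 3407 µg/L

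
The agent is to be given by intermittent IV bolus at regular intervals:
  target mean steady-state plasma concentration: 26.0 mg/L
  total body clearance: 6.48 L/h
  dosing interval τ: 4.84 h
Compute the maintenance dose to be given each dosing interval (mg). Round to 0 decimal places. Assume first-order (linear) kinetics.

At steady state, Dose/τ = Css × CL.
Dose = Css × CL × τ = 26.0 × 6.480 × 4.84 = 815.4 mg

815 mg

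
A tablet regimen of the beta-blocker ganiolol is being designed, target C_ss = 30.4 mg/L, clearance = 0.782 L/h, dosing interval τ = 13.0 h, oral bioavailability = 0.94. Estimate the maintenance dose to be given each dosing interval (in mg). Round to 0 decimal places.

329 mg

At steady state, F × (Dose/τ) = Css × CL.
Dose = Css × CL × τ / F = 30.4 × 0.7820 × 13.0 / 0.94 = 328.8 mg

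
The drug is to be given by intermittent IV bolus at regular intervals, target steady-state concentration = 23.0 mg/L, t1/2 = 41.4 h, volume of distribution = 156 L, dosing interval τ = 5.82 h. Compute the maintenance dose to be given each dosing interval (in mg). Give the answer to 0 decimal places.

350 mg

k = ln2 / t½ = 0.693147 / 41.4 = 0.01674 h⁻¹
CL = k × Vd = 0.01674 × 156 = 2.611 L/h
At steady state, Dose/τ = Css × CL.
Dose = Css × CL × τ = 23.0 × 2.611 × 5.82 = 349.5 mg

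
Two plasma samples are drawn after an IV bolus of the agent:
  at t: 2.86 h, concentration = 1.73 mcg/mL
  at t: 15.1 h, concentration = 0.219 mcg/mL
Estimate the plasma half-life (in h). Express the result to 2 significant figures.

k = ln(C₁/C₂) / (t₂ − t₁) = ln(1.73/0.219) / (15.1 − 2.86)
  = 2.067 / 12.24 = 0.1689 h⁻¹
t½ = ln2 / k = 0.693147 / 0.1689 = 4.104 h

4.1 h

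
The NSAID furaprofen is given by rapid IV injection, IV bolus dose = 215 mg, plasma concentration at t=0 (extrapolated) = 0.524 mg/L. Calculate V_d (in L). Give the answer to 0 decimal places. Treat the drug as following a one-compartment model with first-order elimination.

Vd = Dose / C₀ = 215.0 / 0.524 = 410.3 L

410 L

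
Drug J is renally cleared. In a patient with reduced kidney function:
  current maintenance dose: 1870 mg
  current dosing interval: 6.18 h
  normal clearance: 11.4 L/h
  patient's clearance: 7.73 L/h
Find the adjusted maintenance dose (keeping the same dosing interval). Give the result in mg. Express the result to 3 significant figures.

1270 mg

To keep the same average steady-state level, dosing rate must scale with clearance.
CL ratio = 7.73 / 11.4 = 0.6781
New dose (same interval) = 1870 × 0.6781 = 1268 mg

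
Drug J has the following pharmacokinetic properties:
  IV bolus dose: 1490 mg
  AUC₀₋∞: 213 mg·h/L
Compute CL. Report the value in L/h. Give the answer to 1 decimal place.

7.0 L/h

CL = Dose / AUC = 1490 / 213 = 6.995 L/h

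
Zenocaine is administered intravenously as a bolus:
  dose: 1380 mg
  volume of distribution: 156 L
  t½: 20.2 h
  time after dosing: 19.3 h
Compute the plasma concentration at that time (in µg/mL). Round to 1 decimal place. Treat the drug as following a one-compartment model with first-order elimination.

4.6 µg/mL

C₀ = Dose / Vd = 1380 / 156 = 8.846 mg/L
k = ln2 / t½ = 0.693147 / 20.2 = 0.03431 h⁻¹
C = C₀ · e^(−k·t) = 8.846 × e^(−0.03431 × 19.3)
  = 8.846 × 0.5157 = 4.562 mg/L
(4.562 mg/L = 4.562 µg/mL)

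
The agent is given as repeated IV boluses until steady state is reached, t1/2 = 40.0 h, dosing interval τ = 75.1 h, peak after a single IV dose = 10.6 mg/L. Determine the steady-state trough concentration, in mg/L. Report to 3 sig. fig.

k = ln2 / t½ = 0.693147 / 40.0 = 0.01733 h⁻¹
e^(−kτ) = e^(−0.01733 × 75.1) = 0.2721
Accumulation ratio R = 1 / (1 − e^(−kτ)) = 1 / (1 − 0.2721) = 1.374
Steady-state trough = C₀ × R × e^(−kτ) = 10.6 × 1.374 × 0.2721 = 3.963 mg/L

3.96 mg/L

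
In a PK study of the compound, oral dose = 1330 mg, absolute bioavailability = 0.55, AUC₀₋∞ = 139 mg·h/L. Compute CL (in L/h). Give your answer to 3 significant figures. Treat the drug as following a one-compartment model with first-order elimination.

CL = F·Dose / AUC = 0.55 × 1330 / 139 = 5.263 L/h

5.26 L/h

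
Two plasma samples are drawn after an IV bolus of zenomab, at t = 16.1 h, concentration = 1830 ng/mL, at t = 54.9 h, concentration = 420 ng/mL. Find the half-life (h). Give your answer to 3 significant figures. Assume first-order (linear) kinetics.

k = ln(C₁/C₂) / (t₂ − t₁) = ln(1830/420) / (54.9 − 16.1)
  = 1.472 / 38.80 = 0.03794 h⁻¹
t½ = ln2 / k = 0.693147 / 0.03794 = 18.27 h

18.3 h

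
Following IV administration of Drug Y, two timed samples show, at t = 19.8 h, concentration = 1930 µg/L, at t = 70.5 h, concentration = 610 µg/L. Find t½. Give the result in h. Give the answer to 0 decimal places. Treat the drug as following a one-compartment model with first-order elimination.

31 h

k = ln(C₁/C₂) / (t₂ − t₁) = ln(1930/610) / (70.5 − 19.8)
  = 1.152 / 50.70 = 0.02272 h⁻¹
t½ = ln2 / k = 0.693147 / 0.02272 = 30.51 h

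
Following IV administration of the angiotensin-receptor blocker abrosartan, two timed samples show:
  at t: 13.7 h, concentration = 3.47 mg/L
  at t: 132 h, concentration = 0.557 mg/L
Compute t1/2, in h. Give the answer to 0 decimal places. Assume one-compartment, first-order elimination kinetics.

45 h

k = ln(C₁/C₂) / (t₂ − t₁) = ln(3.47/0.557) / (132 − 13.7)
  = 1.829 / 118.3 = 0.01546 h⁻¹
t½ = ln2 / k = 0.693147 / 0.01546 = 44.83 h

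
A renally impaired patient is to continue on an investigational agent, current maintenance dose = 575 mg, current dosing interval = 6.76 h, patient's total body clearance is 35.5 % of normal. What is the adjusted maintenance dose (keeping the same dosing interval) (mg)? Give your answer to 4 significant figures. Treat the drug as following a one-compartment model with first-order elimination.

204.1 mg

To keep the same average steady-state level, dosing rate must scale with clearance.
CL ratio = 35.5 / 100 = 0.3550
New dose (same interval) = 575 × 0.3550 = 204.1 mg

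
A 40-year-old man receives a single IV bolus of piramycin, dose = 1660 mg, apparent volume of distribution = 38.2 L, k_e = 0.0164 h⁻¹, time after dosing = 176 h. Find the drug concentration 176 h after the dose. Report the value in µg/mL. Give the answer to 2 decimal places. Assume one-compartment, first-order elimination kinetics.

C₀ = Dose / Vd = 1660 / 38.2 = 43.46 mg/L
C = C₀ · e^(−k·t) = 43.46 × e^(−0.01640 × 176)
  = 43.46 × 0.05578 = 2.424 mg/L
(2.424 mg/L = 2.424 µg/mL)

2.42 µg/mL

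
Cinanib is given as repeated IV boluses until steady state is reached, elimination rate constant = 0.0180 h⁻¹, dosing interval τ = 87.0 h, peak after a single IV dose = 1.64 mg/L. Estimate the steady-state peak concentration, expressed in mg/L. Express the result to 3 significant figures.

e^(−kτ) = e^(−0.01800 × 87.0) = 0.2089
Accumulation ratio R = 1 / (1 − e^(−kτ)) = 1 / (1 − 0.2089) = 1.264
Steady-state peak = C₀ × R = 1.64 × 1.264 = 2.073 mg/L

2.07 mg/L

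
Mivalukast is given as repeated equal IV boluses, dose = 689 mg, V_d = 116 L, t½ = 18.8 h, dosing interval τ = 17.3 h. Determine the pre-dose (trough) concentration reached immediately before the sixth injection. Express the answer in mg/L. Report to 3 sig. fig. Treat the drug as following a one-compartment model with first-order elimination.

6.38 mg/L

C₀ per dose = Dose / Vd = 689 / 116 = 5.940 mg/L
k = ln2 / t½ = 0.693147 / 18.8 = 0.03687 h⁻¹
Fraction remaining after one interval: r = e^(−kτ) = e^(−0.03687 × 17.3) = 0.5284
Before dose 6, 5 doses have been given (aged 1τ, 2τ, 3τ, 4τ, 5τ).
C_trough = C₀ × (r + r² + … + r^5) = C₀ × r(1−r^5)/(1−r)
        = 5.940 × 0.5284 × (1 − 0.04119) / (1 − 0.5284) = 6.381 mg/L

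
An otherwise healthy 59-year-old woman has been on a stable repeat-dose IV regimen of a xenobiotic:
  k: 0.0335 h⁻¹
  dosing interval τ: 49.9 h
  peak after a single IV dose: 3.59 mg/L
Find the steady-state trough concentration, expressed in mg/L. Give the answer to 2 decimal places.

e^(−kτ) = e^(−0.03350 × 49.9) = 0.1879
Accumulation ratio R = 1 / (1 − e^(−kτ)) = 1 / (1 − 0.1879) = 1.231
Steady-state trough = C₀ × R × e^(−kτ) = 3.59 × 1.231 × 0.1879 = 0.8304 mg/L

0.83 mg/L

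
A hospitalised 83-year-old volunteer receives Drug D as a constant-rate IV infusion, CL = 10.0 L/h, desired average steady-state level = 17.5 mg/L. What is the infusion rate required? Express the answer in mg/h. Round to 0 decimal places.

At steady state, infusion rate R₀ = Css × CL = 17.5 × 10.00 = 175.0 mg/h

175 mg/h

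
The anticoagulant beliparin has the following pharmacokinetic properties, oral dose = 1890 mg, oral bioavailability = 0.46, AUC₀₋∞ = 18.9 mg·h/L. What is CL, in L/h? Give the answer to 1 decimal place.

CL = F·Dose / AUC = 0.46 × 1890 / 18.9 = 46.00 L/h

46.0 L/h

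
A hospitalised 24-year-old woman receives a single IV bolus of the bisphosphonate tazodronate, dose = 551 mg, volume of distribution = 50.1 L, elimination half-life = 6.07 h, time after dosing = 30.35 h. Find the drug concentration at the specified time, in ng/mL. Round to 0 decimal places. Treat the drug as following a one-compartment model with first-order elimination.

C₀ = Dose / Vd = 551.0 / 50.1 = 11.00 mg/L
k = ln2 / t½ = 0.693147 / 6.07 = 0.1142 h⁻¹
t / t½ = 30.35 / 6.07 = 5 half-lives
C = C₀ × (1/2)^5 = 11.00 × 0.03125 = 0.3438 mg/L
Convert: 0.3438 mg/L × 1000 = 343.8 ng/mL

344 ng/mL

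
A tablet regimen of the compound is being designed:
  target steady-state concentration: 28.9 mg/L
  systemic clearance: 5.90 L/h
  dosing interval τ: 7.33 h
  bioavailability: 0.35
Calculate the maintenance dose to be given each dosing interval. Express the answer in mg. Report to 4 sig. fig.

At steady state, F × (Dose/τ) = Css × CL.
Dose = Css × CL × τ / F = 28.9 × 5.900 × 7.33 / 0.35 = 3571 mg

3571 mg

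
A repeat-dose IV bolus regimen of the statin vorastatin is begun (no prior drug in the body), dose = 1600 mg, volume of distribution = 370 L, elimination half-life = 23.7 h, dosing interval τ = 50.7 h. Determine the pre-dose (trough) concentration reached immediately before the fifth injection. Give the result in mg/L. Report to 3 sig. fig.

1.27 mg/L

C₀ per dose = Dose / Vd = 1600 / 370 = 4.324 mg/L
k = ln2 / t½ = 0.693147 / 23.7 = 0.02925 h⁻¹
Fraction remaining after one interval: r = e^(−kτ) = e^(−0.02925 × 50.7) = 0.2270
Before dose 5, 4 doses have been given (aged 1τ, 2τ, 3τ, 4τ).
C_trough = C₀ × (r + r² + … + r^4) = C₀ × r(1−r^4)/(1−r)
        = 4.324 × 0.2270 × (1 − 0.002655) / (1 − 0.2270) = 1.266 mg/L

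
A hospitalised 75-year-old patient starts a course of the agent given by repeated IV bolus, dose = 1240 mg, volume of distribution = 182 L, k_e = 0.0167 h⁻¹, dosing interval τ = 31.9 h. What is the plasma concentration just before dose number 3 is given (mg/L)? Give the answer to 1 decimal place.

C₀ per dose = Dose / Vd = 1240 / 182 = 6.813 mg/L
Fraction remaining after one interval: r = e^(−kτ) = e^(−0.01670 × 31.9) = 0.5870
Before dose 3, 2 doses have been given (aged 1τ, 2τ).
C_trough = C₀ × (r + r²) = 6.813 × (0.5870 + 0.3446) = 6.347 mg/L

6.3 mg/L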